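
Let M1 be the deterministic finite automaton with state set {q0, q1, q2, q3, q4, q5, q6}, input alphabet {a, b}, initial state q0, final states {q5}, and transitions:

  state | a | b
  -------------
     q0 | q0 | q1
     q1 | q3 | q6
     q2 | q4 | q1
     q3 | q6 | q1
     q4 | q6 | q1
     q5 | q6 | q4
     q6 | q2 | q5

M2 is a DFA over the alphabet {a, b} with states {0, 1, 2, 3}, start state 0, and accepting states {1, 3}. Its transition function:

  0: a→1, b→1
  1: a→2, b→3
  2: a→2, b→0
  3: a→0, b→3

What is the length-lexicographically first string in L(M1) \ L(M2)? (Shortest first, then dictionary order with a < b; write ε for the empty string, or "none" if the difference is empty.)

The string baab is accepted by M1 but not by M2.
No shorter string lies in the difference, and baab is the lexicographically first length-4 string in L(M1) \ L(M2).

baab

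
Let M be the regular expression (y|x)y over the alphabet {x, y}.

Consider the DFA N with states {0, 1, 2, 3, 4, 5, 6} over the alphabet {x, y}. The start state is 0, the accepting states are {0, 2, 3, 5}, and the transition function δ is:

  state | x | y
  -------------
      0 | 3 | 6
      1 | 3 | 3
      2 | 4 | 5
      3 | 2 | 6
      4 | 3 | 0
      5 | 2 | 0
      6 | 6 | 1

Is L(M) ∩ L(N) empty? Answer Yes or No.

Yes

Converting the expression M to a DFA (subset construction, then merging equivalent states) gives the minimal DFA with states {m0, m1, m2, m3}, start state m0, accepting states {m3} and transitions m0: x→m1, y→m1; m1: x→m2, y→m3; m2: x→m2, y→m2; m3: x→m2, y→m2.
Exploring the product automaton M × N from the start pair (m0, 0), following both machines on each input symbol, reaches 12 state pairs: (m0, 0), (m1, 3), (m1, 6), (m2, 2), (m3, 6), (m2, 6), (m3, 1), (m2, 4), (m2, 5), (m2, 1), (m2, 3), (m2, 0).
M accepts in {m3} and N accepts in {0, 2, 3, 5}; no reachable pair has both components accepting, so no string drives both machines to acceptance simultaneously and L(M) ∩ L(N) = ∅.
So no string is accepted by both, and the intersection is empty.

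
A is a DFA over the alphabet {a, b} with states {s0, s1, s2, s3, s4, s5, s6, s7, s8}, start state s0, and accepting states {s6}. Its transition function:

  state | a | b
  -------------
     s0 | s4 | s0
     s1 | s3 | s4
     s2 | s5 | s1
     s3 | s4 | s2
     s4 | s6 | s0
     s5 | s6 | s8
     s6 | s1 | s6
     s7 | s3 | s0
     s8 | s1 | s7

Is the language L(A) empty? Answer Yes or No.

The string aa is accepted: the run s0 → s4 → s6 ends in the accepting state s6.
Since at least one string is accepted, L(A) is not empty.

No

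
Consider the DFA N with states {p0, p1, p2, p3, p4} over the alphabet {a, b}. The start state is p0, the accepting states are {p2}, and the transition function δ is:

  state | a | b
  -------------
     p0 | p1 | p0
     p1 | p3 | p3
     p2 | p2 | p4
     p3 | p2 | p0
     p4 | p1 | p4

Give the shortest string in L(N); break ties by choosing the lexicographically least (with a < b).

A breadth-first search from p0 reaches an accepting state first via the path p0 → p1 → p3 → p2 on input aaa.
No string of length < 3 is accepted (BFS exhausts all shorter strings without reaching an accepting state), and aaa is the lexicographically least accepting string of length 3.

aaa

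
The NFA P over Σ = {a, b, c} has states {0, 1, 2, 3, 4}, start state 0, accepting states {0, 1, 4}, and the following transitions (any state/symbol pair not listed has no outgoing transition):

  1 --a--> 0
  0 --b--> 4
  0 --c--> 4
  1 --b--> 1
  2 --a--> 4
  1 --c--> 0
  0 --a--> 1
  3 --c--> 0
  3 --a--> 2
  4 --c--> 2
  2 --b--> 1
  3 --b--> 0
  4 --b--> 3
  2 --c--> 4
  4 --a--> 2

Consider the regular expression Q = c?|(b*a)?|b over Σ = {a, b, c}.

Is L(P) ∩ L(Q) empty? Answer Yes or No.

No

The empty string ε is accepted by both P and Q.
Hence L(P) ∩ L(Q) ≠ ∅.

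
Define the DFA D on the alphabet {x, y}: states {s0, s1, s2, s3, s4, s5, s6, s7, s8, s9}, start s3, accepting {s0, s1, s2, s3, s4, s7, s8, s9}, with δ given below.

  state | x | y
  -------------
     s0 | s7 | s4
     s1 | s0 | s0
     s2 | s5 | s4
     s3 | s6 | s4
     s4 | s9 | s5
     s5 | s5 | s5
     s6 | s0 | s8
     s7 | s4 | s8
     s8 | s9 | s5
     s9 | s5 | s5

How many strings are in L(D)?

13

The useful subgraph on states {s0, s3, s4, s6, s7, s8, s9} is acyclic, so L(D) is finite; the longest accepting path visits 6 useful states, giving maximum string length 5.
Counting accepting paths from s3 by length: 1 of length 0, 1 of length 1, 3 of length 2, 3 of length 3, 3 of length 4, 2 of length 5. Total 13.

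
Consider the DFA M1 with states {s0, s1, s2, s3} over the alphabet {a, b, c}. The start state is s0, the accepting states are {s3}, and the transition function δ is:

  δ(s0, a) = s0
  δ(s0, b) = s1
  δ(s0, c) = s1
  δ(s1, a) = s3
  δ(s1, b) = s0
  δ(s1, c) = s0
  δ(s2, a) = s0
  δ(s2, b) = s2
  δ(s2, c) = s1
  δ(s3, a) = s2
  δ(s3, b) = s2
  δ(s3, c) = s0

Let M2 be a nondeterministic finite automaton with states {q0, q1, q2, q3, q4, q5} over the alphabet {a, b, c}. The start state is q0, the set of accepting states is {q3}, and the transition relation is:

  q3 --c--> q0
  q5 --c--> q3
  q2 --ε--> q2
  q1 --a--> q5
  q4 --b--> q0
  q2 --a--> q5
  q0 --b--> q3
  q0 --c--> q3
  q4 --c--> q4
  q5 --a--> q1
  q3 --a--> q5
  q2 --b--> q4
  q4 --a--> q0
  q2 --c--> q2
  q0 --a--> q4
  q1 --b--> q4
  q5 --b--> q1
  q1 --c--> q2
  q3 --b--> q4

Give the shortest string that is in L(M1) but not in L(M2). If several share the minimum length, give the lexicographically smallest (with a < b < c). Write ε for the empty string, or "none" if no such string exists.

The string ba is accepted by M1 but not by M2.
No shorter string lies in the difference, and ba is the lexicographically first length-2 string in L(M1) \ L(M2).

ba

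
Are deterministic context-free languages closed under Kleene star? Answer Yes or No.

No

L = {c aⁿbⁿ : n≥0} ∪ {cc aⁿb²ⁿ : n≥0} is a DCFL (the number of leading c's fixes which ratio the DPDA checks), but L* is not. Every word of L starts with c, so in a factorisation of the string cc aⁱbʲ (i≥1) into words of L each factor begins at one of the two c's: either the whole string is a single word of L (forcing j = 2i), or it splits as c · (c aⁱbʲ) with c ∈ L (take n = 0) and c aⁱbʲ ∈ L (forcing j = i). Thus L* ∩ cca⁺b* = {cc aⁿbⁿ : n≥1} ∪ {cc aⁿb²ⁿ : n≥1}. A DPDA for L* would give one for this intersection with a regular set, and, started from its configuration after reading cc, one for {aⁿbⁿ : n≥1} ∪ {aⁿb²ⁿ : n≥1}, which no deterministic PDA accepts (a DPDA for it would have a single run on aⁿb²ⁿ, accepting after the prefix aⁿbⁿ and accepting again after n more b's; an ordinary PDA that simulates it on a's and b's and, at any moment when it is accepting, may switch to reading only a fresh letter d while feeding each d to the simulation as a b, would accept aⁱbʲdᵏ (k≥1) exactly when both aⁱbʲ and aⁱbʲ⁺ᵏ are in the language, i.e. its language intersected with the regular set a*b*d⁺ would be exactly {aⁿbⁿdⁿ : n≥1} — impossible, since context-free languages are closed under intersection with regular sets and {aⁿbⁿdⁿ} is not context-free). So L* is not a DCFL.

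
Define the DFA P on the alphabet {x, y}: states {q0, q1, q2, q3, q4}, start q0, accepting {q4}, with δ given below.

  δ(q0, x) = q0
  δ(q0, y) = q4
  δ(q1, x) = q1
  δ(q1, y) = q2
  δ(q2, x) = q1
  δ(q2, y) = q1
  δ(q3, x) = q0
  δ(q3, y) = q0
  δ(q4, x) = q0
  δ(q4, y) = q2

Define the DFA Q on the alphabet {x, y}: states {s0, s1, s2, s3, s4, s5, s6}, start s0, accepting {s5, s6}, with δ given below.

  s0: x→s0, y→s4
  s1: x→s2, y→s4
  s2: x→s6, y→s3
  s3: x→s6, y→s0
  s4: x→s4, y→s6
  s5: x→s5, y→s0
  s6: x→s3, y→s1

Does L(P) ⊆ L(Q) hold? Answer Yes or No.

No

The string y is in L(P) but not in L(Q).
So L(P) ⊄ L(Q).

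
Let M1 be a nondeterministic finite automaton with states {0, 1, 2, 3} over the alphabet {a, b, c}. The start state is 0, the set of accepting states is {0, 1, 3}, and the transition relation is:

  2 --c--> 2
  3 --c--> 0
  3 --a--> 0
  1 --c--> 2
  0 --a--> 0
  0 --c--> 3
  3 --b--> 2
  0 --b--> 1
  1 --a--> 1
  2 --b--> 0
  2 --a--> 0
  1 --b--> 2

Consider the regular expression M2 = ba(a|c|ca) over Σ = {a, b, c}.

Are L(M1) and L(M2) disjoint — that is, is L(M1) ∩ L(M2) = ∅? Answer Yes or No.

No

The string baa is accepted by both M1 and M2.
Hence L(M1) ∩ L(M2) ≠ ∅.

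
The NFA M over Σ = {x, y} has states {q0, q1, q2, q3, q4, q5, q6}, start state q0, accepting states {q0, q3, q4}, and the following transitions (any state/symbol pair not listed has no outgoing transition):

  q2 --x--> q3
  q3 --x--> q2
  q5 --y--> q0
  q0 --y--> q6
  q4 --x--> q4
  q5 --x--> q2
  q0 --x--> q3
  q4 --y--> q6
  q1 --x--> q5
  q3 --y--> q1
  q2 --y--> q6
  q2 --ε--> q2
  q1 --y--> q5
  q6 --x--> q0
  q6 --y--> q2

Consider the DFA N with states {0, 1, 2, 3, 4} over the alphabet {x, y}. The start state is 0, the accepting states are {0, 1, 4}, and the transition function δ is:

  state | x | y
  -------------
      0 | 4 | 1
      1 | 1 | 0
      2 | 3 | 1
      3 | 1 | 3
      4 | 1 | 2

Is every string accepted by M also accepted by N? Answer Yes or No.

No

The string xyxy is in L(M) but not in L(N).
So L(M) ⊄ L(N).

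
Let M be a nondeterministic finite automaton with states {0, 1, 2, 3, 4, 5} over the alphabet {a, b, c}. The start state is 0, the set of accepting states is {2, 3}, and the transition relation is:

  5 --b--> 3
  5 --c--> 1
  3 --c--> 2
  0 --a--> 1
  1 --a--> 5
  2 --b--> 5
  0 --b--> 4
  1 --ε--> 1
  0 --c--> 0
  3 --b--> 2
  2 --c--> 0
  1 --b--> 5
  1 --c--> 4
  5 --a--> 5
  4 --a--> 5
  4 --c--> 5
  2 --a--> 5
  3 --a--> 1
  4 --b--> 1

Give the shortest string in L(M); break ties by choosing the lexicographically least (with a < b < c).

A breadth-first search from 0 reaches an accepting state first via the path 0 → 1 → 5 → 3 on input aab.
No string of length < 3 is accepted (BFS exhausts all shorter strings without reaching an accepting state), and aab is the lexicographically least accepting string of length 3.

aab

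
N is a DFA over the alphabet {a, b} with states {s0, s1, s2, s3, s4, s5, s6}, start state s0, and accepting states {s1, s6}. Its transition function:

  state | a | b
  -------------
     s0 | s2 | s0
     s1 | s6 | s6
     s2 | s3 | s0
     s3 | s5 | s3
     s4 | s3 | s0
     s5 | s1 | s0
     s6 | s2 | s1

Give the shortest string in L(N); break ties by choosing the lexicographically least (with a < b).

aaaa

A breadth-first search from s0 reaches an accepting state first via the path s0 → s2 → s3 → s5 → s1 on input aaaa.
No string of length < 4 is accepted (BFS exhausts all shorter strings without reaching an accepting state), and aaaa is the lexicographically least accepting string of length 4.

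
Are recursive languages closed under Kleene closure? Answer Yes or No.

Yes

For an input w of length n, decide by dynamic programming over positions 0..n whether w factors into blocks from L, calling the decider for L on each of the O(n²) substrings; every call halts, so this decides L*.
So the recursive languages are closed under Kleene star.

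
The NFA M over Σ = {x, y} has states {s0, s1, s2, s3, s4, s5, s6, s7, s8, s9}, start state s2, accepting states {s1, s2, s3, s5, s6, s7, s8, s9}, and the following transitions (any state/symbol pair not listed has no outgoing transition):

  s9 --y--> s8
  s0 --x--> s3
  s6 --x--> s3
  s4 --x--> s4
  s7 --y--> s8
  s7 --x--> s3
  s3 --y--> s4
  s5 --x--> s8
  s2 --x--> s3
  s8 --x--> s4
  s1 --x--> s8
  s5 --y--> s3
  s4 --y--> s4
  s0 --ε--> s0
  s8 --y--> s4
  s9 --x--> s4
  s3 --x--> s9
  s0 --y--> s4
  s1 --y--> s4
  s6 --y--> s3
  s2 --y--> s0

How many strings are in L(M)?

The useful subgraph on states {s0, s2, s3, s8, s9} is acyclic, so L(M) is finite; the longest accepting path visits 5 useful states, giving maximum string length 4.
Counting accepting paths from s2 by length: 1 of length 0, 1 of length 1, 2 of length 2, 2 of length 3, 1 of length 4. Total 7.

7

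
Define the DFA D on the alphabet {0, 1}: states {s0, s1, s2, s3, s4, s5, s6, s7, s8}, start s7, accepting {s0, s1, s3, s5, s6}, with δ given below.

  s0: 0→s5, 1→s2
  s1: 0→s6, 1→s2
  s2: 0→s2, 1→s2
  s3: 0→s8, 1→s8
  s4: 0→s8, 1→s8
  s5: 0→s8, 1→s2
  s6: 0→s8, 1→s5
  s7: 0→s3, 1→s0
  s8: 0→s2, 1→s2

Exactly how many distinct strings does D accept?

3

The useful subgraph on states {s0, s3, s5, s7} is acyclic, so L(D) is finite; the longest accepting path visits 3 useful states, giving maximum string length 2.
Counting accepting paths from s7 by length: 2 of length 1, 1 of length 2. Total 3.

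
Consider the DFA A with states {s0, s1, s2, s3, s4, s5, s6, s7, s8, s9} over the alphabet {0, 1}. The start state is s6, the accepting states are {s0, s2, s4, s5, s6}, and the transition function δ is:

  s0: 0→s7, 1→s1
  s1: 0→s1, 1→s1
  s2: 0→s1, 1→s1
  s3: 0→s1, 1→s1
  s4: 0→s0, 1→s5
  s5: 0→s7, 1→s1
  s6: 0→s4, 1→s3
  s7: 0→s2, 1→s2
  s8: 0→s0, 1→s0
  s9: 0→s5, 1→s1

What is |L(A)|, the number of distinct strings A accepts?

The useful subgraph on states {s0, s2, s4, s5, s6, s7} is acyclic, so L(A) is finite; the longest accepting path visits 5 useful states, giving maximum string length 4.
Counting accepting paths from s6 by length: 1 of length 0, 1 of length 1, 2 of length 2, 4 of length 4. Total 8.

8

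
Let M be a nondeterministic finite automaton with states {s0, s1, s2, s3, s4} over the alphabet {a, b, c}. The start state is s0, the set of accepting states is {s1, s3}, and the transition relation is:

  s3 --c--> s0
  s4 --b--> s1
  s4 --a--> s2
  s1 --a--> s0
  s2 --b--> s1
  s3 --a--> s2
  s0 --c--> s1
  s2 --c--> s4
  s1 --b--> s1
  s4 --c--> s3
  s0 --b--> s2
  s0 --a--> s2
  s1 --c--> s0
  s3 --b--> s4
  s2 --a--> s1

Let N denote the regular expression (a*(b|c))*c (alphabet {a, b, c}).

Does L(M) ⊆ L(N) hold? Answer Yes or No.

No

The string aa is in L(M) but not in L(N).
So L(M) ⊄ L(N).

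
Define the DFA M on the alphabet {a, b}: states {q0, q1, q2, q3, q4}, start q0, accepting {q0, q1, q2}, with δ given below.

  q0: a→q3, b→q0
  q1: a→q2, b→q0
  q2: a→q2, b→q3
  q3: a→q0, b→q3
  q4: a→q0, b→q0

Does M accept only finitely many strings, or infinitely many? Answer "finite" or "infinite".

infinite

State q0 is reachable from the start and can reach an accepting state, and it lies on the cycle q0 → q0.
Traversing that cycle any number of times yields accepted strings of unbounded length, so the language is infinite.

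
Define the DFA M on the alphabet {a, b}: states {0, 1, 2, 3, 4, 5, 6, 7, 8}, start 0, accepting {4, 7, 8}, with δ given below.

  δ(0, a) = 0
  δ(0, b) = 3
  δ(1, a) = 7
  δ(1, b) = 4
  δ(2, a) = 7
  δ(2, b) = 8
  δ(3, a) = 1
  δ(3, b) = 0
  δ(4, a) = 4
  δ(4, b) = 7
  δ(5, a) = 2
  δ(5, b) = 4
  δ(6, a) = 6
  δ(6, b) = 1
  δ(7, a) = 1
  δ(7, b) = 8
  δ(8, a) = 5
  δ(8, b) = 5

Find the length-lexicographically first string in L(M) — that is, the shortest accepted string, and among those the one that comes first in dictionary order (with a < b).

baa

A breadth-first search from 0 reaches an accepting state first via the path 0 → 3 → 1 → 7 on input baa.
No string of length < 3 is accepted (BFS exhausts all shorter strings without reaching an accepting state), and baa is the lexicographically least accepting string of length 3.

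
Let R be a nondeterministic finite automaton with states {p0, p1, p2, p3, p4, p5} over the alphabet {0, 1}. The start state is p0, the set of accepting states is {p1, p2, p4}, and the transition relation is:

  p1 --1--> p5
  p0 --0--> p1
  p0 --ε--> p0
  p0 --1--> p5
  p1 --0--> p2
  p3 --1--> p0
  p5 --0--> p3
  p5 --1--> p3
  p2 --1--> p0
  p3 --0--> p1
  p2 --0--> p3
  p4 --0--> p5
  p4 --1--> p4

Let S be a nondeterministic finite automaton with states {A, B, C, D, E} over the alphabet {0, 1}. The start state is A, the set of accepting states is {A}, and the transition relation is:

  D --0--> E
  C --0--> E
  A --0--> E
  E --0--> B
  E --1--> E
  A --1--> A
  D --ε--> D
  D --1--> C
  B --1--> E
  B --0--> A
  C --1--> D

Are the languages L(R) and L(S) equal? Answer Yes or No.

No

The string 0 is accepted by R but rejected by S.
So L(R) ≠ L(S).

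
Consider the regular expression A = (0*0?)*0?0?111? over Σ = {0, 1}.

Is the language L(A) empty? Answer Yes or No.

The string 11 matches the expression, so it belongs to L(A).
Since L(A) contains at least one string, it is not empty.

No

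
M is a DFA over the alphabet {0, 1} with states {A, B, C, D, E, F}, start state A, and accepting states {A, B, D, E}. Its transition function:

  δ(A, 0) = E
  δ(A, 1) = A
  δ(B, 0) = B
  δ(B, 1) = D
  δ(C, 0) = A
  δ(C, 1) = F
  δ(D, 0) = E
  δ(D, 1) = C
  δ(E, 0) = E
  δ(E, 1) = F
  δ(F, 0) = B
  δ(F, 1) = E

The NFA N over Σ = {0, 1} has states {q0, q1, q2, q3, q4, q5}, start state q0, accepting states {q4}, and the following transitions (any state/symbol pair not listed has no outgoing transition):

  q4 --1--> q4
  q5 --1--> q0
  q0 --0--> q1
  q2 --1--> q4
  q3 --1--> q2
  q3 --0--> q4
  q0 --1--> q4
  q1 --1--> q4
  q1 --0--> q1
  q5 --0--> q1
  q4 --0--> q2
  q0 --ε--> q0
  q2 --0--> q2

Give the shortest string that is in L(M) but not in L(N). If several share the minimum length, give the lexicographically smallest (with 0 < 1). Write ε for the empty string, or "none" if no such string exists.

The empty string ε is accepted by M but not by N.
Since ε is the unique shortest string, it is the required witness.

ε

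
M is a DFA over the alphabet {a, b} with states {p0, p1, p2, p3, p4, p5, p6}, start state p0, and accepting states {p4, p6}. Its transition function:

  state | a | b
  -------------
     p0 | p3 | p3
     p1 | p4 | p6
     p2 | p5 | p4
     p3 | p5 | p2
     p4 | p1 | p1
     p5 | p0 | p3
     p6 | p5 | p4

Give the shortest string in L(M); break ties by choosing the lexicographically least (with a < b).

abb

A breadth-first search from p0 reaches an accepting state first via the path p0 → p3 → p2 → p4 on input abb.
No string of length < 3 is accepted (BFS exhausts all shorter strings without reaching an accepting state), and abb is the lexicographically least accepting string of length 3.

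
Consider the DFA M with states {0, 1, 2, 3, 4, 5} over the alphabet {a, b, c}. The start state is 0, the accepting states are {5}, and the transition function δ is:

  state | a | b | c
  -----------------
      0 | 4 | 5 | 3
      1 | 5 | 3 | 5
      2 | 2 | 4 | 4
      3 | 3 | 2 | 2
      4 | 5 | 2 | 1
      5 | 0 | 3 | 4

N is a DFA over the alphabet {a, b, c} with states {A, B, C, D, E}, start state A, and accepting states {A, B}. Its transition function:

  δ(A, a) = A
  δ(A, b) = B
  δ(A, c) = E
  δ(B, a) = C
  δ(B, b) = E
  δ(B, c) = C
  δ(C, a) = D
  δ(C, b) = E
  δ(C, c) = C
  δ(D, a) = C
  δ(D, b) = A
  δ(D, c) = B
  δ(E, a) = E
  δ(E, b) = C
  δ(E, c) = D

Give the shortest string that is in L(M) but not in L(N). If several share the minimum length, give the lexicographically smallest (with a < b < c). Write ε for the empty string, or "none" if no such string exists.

aca

The string aca is accepted by M but not by N.
No shorter string lies in the difference, and aca is the lexicographically first length-3 string in L(M) \ L(N).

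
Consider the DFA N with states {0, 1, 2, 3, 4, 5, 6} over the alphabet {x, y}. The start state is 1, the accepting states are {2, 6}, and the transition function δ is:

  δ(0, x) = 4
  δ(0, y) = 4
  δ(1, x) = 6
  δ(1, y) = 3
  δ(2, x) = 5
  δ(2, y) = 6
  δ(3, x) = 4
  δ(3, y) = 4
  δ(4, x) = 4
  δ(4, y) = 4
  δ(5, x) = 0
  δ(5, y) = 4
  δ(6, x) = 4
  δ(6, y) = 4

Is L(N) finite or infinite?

finite

The useful states (reachable from 1 and able to reach an accepting state) are {1, 6}.
Restricted to these states the transition graph has no cycle, so every accepting path has bounded length and L is finite.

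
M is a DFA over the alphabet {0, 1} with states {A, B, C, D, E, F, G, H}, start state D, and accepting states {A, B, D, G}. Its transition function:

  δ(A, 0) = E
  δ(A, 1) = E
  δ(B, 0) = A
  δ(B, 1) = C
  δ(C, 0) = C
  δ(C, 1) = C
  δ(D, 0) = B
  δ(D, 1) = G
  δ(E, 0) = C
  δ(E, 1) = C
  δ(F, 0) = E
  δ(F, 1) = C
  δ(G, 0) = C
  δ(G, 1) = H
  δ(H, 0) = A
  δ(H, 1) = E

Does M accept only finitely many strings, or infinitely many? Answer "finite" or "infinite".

finite

The useful states (reachable from D and able to reach an accepting state) are {A, B, D, G, H}.
Restricted to these states the transition graph has no cycle, so every accepting path has bounded length and L is finite.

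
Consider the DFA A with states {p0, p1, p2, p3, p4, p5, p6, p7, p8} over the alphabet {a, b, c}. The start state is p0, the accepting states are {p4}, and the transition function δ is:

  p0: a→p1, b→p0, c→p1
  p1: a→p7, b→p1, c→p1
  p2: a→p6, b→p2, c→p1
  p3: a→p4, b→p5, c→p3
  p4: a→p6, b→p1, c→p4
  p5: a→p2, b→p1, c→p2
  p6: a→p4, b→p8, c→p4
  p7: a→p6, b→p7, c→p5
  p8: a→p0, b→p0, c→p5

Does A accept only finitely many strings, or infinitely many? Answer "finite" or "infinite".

State p0 is reachable from the start and can reach an accepting state, and it lies on the cycle p0 → p0.
Traversing that cycle any number of times yields accepted strings of unbounded length, so the language is infinite.

infinite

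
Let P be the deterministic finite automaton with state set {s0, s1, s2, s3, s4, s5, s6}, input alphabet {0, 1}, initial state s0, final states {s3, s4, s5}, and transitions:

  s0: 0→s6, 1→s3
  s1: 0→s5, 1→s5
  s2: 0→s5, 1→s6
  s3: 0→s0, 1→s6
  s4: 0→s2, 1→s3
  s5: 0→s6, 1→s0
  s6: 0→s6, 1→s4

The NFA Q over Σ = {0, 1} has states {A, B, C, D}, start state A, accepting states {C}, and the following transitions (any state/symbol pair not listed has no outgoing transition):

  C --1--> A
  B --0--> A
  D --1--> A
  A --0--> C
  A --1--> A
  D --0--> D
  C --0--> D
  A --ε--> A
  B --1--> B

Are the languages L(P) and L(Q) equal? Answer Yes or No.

The string 1 is accepted by P but rejected by Q.
So L(P) ≠ L(Q).

No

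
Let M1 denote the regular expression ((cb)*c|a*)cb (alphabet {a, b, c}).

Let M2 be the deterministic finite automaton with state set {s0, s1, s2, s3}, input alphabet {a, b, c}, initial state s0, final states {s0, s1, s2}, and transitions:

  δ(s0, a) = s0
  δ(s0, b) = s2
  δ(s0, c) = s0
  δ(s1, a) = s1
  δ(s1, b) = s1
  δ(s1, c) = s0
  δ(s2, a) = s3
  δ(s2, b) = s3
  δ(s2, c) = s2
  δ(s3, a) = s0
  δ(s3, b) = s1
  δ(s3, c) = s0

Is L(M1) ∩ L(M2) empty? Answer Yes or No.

The string cb is accepted by both M1 and M2.
Hence L(M1) ∩ L(M2) ≠ ∅.

No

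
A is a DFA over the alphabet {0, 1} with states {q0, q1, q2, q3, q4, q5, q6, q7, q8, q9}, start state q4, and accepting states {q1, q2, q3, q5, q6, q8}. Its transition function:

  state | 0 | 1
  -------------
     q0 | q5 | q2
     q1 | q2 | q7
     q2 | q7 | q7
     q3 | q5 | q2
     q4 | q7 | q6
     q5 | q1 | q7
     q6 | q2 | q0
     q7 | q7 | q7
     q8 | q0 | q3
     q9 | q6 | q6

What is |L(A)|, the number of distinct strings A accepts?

The useful subgraph on states {q0, q1, q2, q4, q5, q6} is acyclic, so L(A) is finite; the longest accepting path visits 6 useful states, giving maximum string length 5.
Counting accepting paths from q4 by length: 1 of length 1, 1 of length 2, 2 of length 3, 1 of length 4, 1 of length 5. Total 6.

6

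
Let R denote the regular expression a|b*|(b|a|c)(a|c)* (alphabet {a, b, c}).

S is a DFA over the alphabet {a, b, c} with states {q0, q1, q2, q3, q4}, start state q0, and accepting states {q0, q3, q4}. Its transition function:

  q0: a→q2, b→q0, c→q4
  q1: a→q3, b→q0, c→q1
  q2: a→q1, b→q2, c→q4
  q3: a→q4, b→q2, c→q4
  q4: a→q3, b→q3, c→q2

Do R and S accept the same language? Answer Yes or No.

The string a is accepted by R but rejected by S.
So L(R) ≠ L(S).

No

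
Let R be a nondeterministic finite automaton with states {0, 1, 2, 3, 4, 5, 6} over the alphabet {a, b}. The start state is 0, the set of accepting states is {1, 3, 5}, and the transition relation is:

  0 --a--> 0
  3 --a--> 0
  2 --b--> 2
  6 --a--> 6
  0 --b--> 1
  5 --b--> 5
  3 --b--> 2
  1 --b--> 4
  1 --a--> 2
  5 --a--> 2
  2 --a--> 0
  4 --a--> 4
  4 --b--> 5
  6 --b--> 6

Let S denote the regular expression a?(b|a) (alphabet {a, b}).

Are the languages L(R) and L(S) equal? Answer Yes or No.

The string aab is accepted by R but rejected by S.
So L(R) ≠ L(S).

No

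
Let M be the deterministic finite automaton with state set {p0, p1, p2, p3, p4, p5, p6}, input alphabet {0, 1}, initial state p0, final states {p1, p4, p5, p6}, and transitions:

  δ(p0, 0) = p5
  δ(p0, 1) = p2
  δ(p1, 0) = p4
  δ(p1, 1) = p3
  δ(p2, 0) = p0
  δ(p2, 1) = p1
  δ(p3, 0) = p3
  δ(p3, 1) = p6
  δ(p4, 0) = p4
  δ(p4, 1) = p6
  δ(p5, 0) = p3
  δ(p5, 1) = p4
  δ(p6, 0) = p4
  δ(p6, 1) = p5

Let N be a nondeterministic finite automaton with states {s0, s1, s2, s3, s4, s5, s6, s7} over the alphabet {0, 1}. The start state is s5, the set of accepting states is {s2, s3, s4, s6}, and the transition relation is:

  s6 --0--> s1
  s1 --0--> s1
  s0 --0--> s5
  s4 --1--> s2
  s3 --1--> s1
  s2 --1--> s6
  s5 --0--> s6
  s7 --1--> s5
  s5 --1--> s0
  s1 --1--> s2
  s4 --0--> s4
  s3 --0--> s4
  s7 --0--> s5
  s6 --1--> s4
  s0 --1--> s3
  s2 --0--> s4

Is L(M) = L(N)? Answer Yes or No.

Yes

Exploring the product automaton M × N from the start pair (p0, s5), following both machines on each input symbol, reaches 7 state pairs: (p0, s5), (p5, s6), (p2, s0), (p3, s1), (p4, s4), (p1, s3), (p6, s2).
M accepts in {p1, p4, p5, p6} and N accepts in {s2, s3, s4, s6}. In every reachable pair the two components are either both accepting — (p5, s6), (p4, s4), (p1, s3), (p6, s2) — or both non-accepting, so no string is accepted by exactly one of the machines: L(M) \ L(N) and L(N) \ L(M) are both empty.
Hence every string is accepted by M iff it is accepted by N, and the two languages coincide.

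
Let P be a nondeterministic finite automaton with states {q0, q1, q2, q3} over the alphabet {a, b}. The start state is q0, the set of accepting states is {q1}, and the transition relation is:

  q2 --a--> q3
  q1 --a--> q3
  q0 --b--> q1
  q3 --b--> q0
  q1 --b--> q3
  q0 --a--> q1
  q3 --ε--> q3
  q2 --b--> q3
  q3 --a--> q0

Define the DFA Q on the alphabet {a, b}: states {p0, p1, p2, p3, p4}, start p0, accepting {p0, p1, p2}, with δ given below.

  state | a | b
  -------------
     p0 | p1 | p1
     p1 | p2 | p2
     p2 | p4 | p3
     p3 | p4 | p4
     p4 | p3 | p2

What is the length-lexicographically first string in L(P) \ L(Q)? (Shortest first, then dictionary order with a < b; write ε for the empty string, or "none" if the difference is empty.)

The string aaaa is accepted by P but not by Q.
No shorter string lies in the difference, and aaaa is the lexicographically first length-4 string in L(P) \ L(Q).

aaaa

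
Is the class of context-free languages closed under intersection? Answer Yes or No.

{aⁿbⁿcᵐ : m,n≥0} and {aᵐbⁿcⁿ : m,n≥0} are both context-free, but their intersection {aⁿbⁿcⁿ : n≥0} is not (pumping lemma).

No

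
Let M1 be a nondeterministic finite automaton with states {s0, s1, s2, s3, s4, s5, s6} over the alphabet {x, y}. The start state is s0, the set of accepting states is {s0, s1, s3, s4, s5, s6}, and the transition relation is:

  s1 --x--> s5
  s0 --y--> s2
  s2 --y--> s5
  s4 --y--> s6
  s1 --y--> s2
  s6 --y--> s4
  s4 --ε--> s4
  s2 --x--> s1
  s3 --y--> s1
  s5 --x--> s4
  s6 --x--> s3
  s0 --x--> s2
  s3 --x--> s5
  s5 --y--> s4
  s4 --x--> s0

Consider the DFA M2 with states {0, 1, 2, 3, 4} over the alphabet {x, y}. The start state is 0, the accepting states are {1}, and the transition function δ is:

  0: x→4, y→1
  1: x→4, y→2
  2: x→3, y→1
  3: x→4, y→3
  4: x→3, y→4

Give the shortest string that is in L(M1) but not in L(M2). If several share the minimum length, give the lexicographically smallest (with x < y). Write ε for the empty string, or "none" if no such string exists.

The empty string ε is accepted by M1 but not by M2.
Since ε is the unique shortest string, it is the required witness.

ε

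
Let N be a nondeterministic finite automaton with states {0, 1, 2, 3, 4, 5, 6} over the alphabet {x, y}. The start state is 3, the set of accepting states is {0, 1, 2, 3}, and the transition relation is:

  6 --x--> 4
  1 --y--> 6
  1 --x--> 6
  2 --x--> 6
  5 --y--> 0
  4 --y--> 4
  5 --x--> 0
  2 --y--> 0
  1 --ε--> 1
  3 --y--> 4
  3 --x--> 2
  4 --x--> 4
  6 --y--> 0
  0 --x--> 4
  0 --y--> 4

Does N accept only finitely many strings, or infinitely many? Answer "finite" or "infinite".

finite

The useful states (reachable from 3 and able to reach an accepting state) are {0, 2, 3, 6}.
Restricted to these states the transition graph has no cycle, so every accepting path has bounded length and L is finite.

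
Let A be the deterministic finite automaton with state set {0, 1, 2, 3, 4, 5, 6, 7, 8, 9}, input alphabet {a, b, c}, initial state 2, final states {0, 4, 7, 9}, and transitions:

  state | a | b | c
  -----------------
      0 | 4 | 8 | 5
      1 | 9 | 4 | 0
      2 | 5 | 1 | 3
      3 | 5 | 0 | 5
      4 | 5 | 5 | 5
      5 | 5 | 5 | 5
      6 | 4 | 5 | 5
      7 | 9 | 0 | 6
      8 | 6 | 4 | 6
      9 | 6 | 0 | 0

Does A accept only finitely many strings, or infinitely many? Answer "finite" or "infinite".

The useful states (reachable from 2 and able to reach an accepting state) are {0, 1, 2, 3, 4, 6, 8, 9}.
Restricted to these states the transition graph has no cycle, so every accepting path has bounded length and L is finite.

finite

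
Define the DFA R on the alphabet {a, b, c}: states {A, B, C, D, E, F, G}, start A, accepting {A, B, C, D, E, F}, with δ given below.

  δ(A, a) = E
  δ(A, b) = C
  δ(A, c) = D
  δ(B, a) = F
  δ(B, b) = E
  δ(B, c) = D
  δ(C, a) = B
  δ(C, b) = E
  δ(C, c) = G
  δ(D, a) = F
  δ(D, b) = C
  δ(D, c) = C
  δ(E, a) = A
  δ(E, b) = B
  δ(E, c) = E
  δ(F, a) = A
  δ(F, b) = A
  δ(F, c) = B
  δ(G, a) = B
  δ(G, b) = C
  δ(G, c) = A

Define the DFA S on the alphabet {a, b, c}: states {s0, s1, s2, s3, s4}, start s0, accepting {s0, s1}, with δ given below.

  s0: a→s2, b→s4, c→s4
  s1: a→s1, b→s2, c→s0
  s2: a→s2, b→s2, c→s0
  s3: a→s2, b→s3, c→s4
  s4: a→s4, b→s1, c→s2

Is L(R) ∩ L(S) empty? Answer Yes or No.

No

The empty string ε is accepted by both R and S.
Hence L(R) ∩ L(S) ≠ ∅.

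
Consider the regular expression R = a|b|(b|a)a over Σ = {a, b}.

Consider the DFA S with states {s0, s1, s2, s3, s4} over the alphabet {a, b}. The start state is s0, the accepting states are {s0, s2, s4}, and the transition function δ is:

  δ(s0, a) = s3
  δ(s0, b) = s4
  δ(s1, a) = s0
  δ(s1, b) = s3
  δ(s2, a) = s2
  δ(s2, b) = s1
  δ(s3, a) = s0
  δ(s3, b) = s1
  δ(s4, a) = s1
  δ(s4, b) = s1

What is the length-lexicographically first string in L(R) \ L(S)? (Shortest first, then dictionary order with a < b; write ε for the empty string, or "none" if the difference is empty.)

a

The string a is accepted by R but not by S.
No shorter string lies in the difference, and a is the lexicographically first length-1 string in L(R) \ L(S).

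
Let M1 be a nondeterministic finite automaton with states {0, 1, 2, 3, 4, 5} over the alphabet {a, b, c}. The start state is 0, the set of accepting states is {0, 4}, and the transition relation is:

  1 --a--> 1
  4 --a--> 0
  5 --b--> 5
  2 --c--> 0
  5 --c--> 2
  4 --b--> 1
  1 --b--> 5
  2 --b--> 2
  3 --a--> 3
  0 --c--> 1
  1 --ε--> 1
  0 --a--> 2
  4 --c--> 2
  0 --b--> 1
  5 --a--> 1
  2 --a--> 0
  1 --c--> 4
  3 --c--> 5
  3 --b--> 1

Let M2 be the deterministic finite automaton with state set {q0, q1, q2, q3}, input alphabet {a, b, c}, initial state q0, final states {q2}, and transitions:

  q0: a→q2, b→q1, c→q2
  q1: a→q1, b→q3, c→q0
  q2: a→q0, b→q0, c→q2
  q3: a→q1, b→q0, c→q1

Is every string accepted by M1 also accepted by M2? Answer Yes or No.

No

The empty string ε is in L(M1) but not in L(M2).
So L(M1) ⊄ L(M2).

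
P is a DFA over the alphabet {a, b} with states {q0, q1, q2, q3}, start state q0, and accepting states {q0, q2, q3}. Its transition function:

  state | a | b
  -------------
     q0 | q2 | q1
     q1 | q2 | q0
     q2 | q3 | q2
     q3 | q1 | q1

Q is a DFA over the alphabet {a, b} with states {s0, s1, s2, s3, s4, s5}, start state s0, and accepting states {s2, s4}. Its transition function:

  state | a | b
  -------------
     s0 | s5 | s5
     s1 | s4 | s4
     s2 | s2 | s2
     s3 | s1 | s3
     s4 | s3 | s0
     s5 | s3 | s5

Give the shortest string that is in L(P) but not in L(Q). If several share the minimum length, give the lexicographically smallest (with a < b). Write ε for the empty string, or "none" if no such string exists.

The empty string ε is accepted by P but not by Q.
Since ε is the unique shortest string, it is the required witness.

ε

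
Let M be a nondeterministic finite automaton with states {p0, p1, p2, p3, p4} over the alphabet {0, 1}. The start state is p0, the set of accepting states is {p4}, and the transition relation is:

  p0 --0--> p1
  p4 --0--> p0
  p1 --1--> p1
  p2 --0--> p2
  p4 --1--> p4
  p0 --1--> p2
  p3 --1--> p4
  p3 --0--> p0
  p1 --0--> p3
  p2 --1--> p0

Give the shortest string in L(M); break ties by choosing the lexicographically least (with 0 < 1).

A breadth-first search from p0 reaches an accepting state first via the path p0 → p1 → p3 → p4 on input 001.
No string of length < 3 is accepted (BFS exhausts all shorter strings without reaching an accepting state), and 001 is the lexicographically least accepting string of length 3.

001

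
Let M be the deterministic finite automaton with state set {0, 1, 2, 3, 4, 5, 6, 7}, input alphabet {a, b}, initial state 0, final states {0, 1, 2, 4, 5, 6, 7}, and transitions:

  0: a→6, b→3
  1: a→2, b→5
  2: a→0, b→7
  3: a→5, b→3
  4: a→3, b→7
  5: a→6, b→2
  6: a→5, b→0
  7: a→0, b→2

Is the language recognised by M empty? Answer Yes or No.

The empty string ε is accepted: the run 0 ends in the accepting state 0.
Since at least one string is accepted, L(M) is not empty.

No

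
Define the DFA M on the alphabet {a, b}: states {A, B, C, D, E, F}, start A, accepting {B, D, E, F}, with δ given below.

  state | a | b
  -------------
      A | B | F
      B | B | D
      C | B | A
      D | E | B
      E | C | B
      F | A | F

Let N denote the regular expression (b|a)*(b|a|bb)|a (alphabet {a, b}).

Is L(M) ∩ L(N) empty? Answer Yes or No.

The string a is accepted by both M and N.
Hence L(M) ∩ L(N) ≠ ∅.

No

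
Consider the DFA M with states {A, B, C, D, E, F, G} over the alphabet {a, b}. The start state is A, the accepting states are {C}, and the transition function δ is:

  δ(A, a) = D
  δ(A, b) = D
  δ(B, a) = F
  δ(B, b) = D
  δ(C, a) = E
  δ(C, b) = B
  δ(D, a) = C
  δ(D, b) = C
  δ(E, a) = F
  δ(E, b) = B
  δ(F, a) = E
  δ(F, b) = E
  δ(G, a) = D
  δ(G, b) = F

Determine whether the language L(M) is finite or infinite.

infinite

State D is reachable from the start and can reach an accepting state, and it lies on the cycle D → C → B → D.
Traversing that cycle any number of times yields accepted strings of unbounded length, so the language is infinite.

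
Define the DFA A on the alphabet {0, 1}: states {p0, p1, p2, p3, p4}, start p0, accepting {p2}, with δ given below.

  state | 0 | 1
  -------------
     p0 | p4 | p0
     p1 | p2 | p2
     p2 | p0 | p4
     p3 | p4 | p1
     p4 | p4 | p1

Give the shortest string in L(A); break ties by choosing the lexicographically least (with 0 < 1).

010

A breadth-first search from p0 reaches an accepting state first via the path p0 → p4 → p1 → p2 on input 010.
No string of length < 3 is accepted (BFS exhausts all shorter strings without reaching an accepting state), and 010 is the lexicographically least accepting string of length 3.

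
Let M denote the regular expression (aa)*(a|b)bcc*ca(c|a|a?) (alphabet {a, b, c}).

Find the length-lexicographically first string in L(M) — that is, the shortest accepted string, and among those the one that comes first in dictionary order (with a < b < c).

abcca

By inspection of the expression, no string of length less than 5 matches, and abcca is the lexicographically first match of length 5.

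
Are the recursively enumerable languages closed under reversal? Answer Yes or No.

Reverse the input and run the recogniser for L on it; this accepts exactly Lᴿ.
So the recursively enumerable languages are closed under reversal.

Yes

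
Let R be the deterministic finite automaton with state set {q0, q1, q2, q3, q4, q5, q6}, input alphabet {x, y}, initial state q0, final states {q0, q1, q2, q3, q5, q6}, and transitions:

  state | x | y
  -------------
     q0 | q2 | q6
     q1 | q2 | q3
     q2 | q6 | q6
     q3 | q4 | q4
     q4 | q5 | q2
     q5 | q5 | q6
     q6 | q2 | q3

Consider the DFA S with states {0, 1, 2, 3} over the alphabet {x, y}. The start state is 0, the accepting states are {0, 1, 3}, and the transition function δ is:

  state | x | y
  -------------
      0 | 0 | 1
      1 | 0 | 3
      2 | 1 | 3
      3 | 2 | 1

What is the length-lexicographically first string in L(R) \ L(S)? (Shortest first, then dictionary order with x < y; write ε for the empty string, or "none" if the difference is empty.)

xxyyx

The string xxyyx is accepted by R but not by S.
No shorter string lies in the difference, and xxyyx is the lexicographically first length-5 string in L(R) \ L(S).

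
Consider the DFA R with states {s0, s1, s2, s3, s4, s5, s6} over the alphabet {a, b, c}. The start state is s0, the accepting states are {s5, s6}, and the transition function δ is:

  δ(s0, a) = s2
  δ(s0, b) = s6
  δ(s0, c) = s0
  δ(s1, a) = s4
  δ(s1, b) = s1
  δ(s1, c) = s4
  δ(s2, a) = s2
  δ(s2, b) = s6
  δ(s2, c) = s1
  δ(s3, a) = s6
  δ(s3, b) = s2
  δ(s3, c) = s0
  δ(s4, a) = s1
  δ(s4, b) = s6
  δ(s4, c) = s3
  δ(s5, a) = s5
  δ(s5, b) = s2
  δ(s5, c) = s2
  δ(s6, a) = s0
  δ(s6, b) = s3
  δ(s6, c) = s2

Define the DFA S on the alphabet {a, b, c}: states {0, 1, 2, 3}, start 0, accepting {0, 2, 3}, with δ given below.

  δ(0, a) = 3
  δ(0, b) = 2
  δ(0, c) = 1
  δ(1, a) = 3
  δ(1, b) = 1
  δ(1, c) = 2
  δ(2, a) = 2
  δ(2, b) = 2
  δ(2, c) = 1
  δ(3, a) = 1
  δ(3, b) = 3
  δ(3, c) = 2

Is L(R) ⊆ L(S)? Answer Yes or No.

The string cb is in L(R) but not in L(S).
So L(R) ⊄ L(S).

No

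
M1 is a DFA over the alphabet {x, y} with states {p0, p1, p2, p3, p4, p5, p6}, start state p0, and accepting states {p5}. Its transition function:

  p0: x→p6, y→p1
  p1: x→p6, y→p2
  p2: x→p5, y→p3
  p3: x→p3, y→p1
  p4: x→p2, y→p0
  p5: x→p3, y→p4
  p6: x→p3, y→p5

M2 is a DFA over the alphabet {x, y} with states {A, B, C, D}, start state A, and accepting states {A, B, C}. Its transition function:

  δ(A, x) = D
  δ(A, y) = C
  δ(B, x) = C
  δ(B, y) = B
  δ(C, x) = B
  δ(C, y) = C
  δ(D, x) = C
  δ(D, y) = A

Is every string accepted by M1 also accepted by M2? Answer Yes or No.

Exploring the product automaton M1 × M2 from the start pair (p0, A), following both machines on each input symbol, reaches 19 state pairs: (p0, A), (p6, D), (p1, C), (p3, C), (p5, A), (p6, B), (p2, C), (p3, B), (p3, D), (p4, C), (p5, B), (p1, B), (p1, A), (p2, B), (p0, C), (p4, B), (p6, C), (p5, C), (p0, B).
M1 accepts in {p5} and M2 accepts in {A, B, C}. The reachable pairs whose M1-component is accepting are (p5, A), (p5, B), (p5, C); in each of them the M2-component is accepting too, so the product for L(M1) \ L(M2) (M1-component accepting, M2-component rejecting) has no reachable accepting pair and the difference is empty.
Hence every string in L(M1) is also in L(M2).

Yes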